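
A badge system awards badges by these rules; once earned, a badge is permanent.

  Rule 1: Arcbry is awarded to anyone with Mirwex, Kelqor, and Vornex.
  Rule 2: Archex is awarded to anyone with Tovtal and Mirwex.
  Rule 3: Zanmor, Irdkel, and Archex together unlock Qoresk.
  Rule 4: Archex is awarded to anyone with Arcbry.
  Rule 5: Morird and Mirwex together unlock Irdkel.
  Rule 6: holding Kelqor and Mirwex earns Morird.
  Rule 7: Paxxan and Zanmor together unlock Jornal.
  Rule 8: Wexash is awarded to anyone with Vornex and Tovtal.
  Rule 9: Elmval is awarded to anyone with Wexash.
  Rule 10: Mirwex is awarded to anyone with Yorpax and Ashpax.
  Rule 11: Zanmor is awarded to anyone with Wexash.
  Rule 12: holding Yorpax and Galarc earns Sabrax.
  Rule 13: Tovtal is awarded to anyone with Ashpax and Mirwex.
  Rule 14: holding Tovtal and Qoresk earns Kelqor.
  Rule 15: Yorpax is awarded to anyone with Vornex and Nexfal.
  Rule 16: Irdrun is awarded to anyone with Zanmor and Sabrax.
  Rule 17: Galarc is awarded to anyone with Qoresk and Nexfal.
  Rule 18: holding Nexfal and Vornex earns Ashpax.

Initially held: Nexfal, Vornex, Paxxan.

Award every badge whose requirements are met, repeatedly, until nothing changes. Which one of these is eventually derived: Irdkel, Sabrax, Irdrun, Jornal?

Jornal

With Vornex and Nexfal, Yorpax is earned (Rule 15).
With Nexfal and Vornex, Ashpax is earned (Rule 18).
With Yorpax and Ashpax, Mirwex is earned (Rule 10).
With Ashpax and Mirwex, Tovtal is earned (Rule 13).
With Vornex and Tovtal, Wexash is earned (Rule 8).
With Wexash, Zanmor is earned (Rule 11).
With Paxxan and Zanmor, Jornal is earned (Rule 7).
Irdkel would need Morird and Mirwex (Rule 5), but Morird is never earned. Sabrax would need Yorpax and Galarc (Rule 12), but Galarc is never earned. Irdrun would need Zanmor and Sabrax (Rule 16), but Sabrax is never earned.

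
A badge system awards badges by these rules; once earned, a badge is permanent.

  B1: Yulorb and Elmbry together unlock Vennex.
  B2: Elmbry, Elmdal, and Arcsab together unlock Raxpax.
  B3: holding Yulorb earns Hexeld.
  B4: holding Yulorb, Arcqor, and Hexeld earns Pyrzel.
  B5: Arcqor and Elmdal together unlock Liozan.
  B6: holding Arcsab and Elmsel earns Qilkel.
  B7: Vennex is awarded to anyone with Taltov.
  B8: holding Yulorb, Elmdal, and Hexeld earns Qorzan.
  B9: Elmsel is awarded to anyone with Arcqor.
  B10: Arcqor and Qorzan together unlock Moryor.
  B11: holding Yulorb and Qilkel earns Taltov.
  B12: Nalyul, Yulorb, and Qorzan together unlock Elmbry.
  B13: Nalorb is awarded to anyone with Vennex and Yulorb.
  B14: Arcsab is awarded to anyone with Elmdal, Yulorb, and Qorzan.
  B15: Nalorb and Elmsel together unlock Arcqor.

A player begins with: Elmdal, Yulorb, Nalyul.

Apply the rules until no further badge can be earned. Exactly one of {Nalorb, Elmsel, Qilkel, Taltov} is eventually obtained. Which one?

Nalorb

With Yulorb, Hexeld is earned (B3).
With Yulorb, Elmdal, and Hexeld, Qorzan is earned (B8).
With Nalyul, Yulorb, and Qorzan, Elmbry is earned (B12).
With Yulorb and Elmbry, Vennex is earned (B1).
With Vennex and Yulorb, Nalorb is earned (B13).
Taltov would need Yulorb and Qilkel (B11), but Qilkel is never earned. Elmsel would need Arcqor (B9), but Arcqor is never earned. Qilkel would need Arcsab and Elmsel (B6), but Elmsel is never earned.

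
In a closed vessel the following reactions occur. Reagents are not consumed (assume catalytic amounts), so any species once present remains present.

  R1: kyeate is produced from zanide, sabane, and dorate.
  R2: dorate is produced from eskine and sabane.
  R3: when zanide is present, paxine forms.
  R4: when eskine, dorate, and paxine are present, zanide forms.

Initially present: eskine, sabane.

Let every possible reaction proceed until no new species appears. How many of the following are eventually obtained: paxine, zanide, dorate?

1

eskine and sabane present → dorate forms (R2).
paxine would need zanide (R3), but zanide never forms.
zanide would need eskine, dorate, and paxine (R4), but paxine never forms.
dorate: reached.
Reached: dorate — 1 of the 3.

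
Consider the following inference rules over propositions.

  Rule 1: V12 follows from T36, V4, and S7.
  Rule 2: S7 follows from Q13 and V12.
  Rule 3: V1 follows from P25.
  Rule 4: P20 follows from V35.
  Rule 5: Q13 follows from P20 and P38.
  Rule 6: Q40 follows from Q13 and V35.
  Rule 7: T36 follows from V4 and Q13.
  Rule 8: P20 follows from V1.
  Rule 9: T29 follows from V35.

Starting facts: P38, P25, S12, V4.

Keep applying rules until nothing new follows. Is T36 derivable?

From P25, Rule 3 gives V1.
From V1, Rule 8 gives P20.
P20 and P38 hold, so Q13 follows (Rule 5).
From V4 and Q13, Rule 7 gives T36.

Yes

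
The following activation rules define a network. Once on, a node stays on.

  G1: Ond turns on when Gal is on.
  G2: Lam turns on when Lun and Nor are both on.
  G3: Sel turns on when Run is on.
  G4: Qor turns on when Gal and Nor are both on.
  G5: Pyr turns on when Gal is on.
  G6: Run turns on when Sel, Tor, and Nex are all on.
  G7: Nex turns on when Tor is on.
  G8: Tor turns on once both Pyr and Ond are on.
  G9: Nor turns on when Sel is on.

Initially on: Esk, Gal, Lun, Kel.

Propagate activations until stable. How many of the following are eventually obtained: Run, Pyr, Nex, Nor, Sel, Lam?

2

Gal is on, so Pyr turns on (G5).
G1: Gal on → Ond on.
G8: Pyr and Ond on → Tor on.
Tor is on, so Nex turns on (G7).
Run would need Sel, Tor, and Nex (G6), but Sel never turns on.
Pyr: reached.
Nex: reached.
Nor would need Sel (G9), but Sel never turns on.
Sel would need Run (G3), but Run never turns on.
Lam would need Lun and Nor (G2), but Nor never turns on.
Reached: Pyr and Nex — 2 of the 6.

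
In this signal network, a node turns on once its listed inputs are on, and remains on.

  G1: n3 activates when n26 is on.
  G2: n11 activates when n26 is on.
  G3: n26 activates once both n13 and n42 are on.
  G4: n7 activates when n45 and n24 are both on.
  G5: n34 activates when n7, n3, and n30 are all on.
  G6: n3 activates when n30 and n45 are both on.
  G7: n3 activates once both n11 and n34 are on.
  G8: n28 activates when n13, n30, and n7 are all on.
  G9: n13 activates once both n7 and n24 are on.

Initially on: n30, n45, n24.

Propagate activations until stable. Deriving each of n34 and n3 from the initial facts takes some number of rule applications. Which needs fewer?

n3: n30 and n45 are on, so n3 activates (G6). [1 rule application]
n34: G4: n45 and n24 on → n7 on. G6: n30 and n45 on → n3 on. G5: n7, n3, and n30 on → n34 on. [3 rule applications]
n3 needs fewer.

n3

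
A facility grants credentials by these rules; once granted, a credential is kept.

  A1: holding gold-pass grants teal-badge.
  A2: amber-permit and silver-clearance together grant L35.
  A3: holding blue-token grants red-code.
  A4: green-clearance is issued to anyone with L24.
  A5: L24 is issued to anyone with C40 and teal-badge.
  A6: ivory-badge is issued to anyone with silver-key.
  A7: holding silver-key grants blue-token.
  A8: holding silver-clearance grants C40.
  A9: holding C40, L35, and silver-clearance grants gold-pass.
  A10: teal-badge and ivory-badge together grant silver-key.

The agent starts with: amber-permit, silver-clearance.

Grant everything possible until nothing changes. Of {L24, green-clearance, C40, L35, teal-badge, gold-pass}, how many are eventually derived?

Holding silver-clearance grants C40 (A8).
Holding amber-permit and silver-clearance grants L35 (A2).
Holding C40, L35, and silver-clearance grants gold-pass (A9).
Holding gold-pass grants teal-badge (A1).
Holding C40 and teal-badge grants L24 (A5).
Holding L24 grants green-clearance (A4).
L24: reached.
green-clearance: reached.
C40: reached.
L35: reached.
teal-badge: reached.
gold-pass: reached.
All 6 are reached.

6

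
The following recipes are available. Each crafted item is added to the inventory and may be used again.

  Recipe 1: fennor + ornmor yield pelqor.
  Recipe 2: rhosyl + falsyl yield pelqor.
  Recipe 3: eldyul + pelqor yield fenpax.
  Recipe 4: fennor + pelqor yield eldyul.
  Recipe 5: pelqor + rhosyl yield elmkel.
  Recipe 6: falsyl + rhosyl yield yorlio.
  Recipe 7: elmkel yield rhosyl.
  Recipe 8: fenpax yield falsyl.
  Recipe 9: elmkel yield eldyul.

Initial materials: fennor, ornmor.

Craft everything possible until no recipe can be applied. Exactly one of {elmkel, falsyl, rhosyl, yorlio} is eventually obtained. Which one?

falsyl

Using Recipe 1, fennor and ornmor make pelqor.
fennor + pelqor → eldyul (Recipe 4).
eldyul + pelqor → fenpax (Recipe 3).
Using Recipe 8, fenpax makes falsyl.
rhosyl would need elmkel (Recipe 7), but elmkel is never obtained. yorlio would need falsyl and rhosyl (Recipe 6), but rhosyl is never obtained. elmkel would need pelqor and rhosyl (Recipe 5), but rhosyl is never obtained.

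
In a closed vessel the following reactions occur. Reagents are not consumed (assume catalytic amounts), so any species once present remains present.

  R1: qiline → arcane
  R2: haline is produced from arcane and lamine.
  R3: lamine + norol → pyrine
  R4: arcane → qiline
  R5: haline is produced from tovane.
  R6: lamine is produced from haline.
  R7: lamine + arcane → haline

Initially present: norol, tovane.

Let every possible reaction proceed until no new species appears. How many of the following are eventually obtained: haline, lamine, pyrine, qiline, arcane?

3

tovane present → haline forms (R5).
haline present → lamine forms (R6).
lamine and norol present → pyrine forms (R3).
haline: reached.
lamine: reached.
pyrine: reached.
qiline would need arcane (R4), but arcane never forms.
arcane would need qiline (R1), but qiline never forms.
Reached: haline, lamine, and pyrine — 3 of the 5.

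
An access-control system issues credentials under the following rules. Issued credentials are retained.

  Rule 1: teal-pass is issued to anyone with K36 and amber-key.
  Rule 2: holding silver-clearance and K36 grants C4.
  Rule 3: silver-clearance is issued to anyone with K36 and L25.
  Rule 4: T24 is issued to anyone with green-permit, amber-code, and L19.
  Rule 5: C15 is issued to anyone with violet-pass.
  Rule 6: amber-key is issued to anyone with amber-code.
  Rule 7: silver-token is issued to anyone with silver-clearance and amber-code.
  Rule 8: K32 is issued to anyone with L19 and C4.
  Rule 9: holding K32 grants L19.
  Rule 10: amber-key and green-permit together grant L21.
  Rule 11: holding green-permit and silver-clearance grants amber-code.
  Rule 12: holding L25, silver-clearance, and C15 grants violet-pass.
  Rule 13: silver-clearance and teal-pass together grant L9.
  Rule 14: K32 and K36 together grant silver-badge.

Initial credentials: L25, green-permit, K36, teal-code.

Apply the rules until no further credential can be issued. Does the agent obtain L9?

Holding K36 and L25 grants silver-clearance (Rule 3).
Holding green-permit and silver-clearance grants amber-code (Rule 11).
Holding amber-code grants amber-key (Rule 6).
Holding K36 and amber-key grants teal-pass (Rule 1).
Holding silver-clearance and teal-pass grants L9 (Rule 13).

Yes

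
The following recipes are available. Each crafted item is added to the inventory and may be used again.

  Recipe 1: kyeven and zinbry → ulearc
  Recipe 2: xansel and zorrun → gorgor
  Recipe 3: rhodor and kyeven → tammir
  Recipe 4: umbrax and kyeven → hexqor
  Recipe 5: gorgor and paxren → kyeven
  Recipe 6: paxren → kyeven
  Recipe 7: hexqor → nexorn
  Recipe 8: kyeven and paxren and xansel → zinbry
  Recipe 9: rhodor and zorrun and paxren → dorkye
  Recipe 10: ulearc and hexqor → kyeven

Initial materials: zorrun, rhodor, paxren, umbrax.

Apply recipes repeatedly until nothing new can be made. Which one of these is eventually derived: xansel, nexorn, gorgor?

nexorn

Using Recipe 6, paxren makes kyeven.
umbrax and kyeven → hexqor (Recipe 4).
hexqor → nexorn (Recipe 7).
gorgor would need xansel and zorrun (Recipe 2), but xansel is never obtained. No rule produces xansel, and it is not given.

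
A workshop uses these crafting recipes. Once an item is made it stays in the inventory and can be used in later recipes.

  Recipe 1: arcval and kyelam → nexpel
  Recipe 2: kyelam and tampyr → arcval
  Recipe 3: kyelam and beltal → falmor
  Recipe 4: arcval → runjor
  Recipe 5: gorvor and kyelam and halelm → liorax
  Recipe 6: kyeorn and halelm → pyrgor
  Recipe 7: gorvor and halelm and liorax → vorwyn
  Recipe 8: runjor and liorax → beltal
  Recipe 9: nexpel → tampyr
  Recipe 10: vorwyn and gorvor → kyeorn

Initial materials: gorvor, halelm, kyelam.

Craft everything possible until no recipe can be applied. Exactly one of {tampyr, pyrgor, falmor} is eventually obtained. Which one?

pyrgor

gorvor and kyelam and halelm → liorax (Recipe 5).
gorvor and halelm and liorax → vorwyn (Recipe 7).
vorwyn and gorvor → kyeorn (Recipe 10).
kyeorn and halelm → pyrgor (Recipe 6).
tampyr would need nexpel (Recipe 9), but nexpel is never obtained. falmor would need kyelam and beltal (Recipe 3), but beltal is never obtained.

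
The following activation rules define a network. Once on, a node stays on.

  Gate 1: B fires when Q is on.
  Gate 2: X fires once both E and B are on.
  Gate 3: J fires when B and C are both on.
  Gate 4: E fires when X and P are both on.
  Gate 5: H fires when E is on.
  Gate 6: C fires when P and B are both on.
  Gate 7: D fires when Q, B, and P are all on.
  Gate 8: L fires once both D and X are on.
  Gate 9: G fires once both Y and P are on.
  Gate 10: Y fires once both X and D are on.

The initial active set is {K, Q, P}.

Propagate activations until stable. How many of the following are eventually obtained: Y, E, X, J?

Gate 1: Q on → B on.
P and B are on, so C fires (Gate 6).
Gate 3: B and C on → J on.
Y would need X and D (Gate 10), but X never turns on.
E would need X and P (Gate 4), but X never turns on.
X would need E and B (Gate 2), but E never turns on.
J: reached.
Reached: J — 1 of the 4.

1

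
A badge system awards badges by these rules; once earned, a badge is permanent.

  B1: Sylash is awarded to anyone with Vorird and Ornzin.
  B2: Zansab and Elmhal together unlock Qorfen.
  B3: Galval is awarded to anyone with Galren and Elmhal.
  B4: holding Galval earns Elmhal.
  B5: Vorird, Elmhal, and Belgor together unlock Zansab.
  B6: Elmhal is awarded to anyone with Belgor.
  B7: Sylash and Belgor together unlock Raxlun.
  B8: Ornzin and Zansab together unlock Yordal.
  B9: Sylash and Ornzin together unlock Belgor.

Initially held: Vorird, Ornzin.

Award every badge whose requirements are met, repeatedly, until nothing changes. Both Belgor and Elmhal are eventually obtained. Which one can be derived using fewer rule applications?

Belgor: With Vorird and Ornzin, Sylash is earned (B1). With Sylash and Ornzin, Belgor is earned (B9). [2 rule applications]
Elmhal: With Vorird and Ornzin, Sylash is earned (B1). With Sylash and Ornzin, Belgor is earned (B9). With Belgor, Elmhal is earned (B6). [3 rule applications]
Belgor needs fewer.

Belgor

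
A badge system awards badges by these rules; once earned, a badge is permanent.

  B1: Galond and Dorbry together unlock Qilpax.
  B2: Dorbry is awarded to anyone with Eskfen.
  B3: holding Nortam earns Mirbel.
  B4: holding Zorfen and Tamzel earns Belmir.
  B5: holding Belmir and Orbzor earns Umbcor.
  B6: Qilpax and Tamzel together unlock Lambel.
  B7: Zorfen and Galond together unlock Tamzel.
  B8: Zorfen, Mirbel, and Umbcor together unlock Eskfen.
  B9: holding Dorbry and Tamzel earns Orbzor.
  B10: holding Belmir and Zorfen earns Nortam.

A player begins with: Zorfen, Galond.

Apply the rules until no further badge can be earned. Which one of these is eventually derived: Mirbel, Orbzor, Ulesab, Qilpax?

With Zorfen and Galond, Tamzel is earned (B7).
With Zorfen and Tamzel, Belmir is earned (B4).
With Belmir and Zorfen, Nortam is earned (B10).
With Nortam, Mirbel is earned (B3).
Qilpax would need Galond and Dorbry (B1), but Dorbry is never earned. No rule produces Ulesab, and it is not given. Orbzor would need Dorbry and Tamzel (B9), but Dorbry is never earned.

Mirbel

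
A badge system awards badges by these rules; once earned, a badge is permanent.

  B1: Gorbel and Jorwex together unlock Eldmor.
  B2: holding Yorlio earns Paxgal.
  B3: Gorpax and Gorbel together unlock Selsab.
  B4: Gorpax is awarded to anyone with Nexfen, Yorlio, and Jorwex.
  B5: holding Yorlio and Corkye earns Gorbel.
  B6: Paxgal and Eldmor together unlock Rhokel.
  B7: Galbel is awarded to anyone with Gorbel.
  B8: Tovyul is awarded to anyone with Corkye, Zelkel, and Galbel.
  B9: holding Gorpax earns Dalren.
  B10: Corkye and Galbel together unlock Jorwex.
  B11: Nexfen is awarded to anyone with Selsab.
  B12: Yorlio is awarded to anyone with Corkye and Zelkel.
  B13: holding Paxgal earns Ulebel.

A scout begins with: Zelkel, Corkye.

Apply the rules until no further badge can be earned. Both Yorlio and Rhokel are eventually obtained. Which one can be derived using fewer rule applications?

Yorlio

Yorlio: With Corkye and Zelkel, Yorlio is earned (B12). [1 rule application]
Rhokel: With Corkye and Zelkel, Yorlio is earned (B12). With Yorlio, Paxgal is earned (B2). With Yorlio and Corkye, Gorbel is earned (B5). With Gorbel, Galbel is earned (B7). With Corkye and Galbel, Jorwex is earned (B10). With Gorbel and Jorwex, Eldmor is earned (B1). With Paxgal and Eldmor, Rhokel is earned (B6). [7 rule applications]
Yorlio needs fewer.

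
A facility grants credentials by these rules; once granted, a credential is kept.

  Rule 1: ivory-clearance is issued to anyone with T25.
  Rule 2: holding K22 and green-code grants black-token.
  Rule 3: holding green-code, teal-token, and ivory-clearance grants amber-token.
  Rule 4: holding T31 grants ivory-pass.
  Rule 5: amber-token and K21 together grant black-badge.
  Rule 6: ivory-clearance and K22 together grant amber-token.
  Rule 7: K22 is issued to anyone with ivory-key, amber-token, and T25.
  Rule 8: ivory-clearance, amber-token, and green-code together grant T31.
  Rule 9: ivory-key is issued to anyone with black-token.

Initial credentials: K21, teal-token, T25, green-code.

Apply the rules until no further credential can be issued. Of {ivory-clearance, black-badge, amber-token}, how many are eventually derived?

Holding T25 grants ivory-clearance (Rule 1).
Holding green-code, teal-token, and ivory-clearance grants amber-token (Rule 3).
Holding amber-token and K21 grants black-badge (Rule 5).
ivory-clearance: reached.
black-badge: reached.
amber-token: reached.
All 3 are reached.

3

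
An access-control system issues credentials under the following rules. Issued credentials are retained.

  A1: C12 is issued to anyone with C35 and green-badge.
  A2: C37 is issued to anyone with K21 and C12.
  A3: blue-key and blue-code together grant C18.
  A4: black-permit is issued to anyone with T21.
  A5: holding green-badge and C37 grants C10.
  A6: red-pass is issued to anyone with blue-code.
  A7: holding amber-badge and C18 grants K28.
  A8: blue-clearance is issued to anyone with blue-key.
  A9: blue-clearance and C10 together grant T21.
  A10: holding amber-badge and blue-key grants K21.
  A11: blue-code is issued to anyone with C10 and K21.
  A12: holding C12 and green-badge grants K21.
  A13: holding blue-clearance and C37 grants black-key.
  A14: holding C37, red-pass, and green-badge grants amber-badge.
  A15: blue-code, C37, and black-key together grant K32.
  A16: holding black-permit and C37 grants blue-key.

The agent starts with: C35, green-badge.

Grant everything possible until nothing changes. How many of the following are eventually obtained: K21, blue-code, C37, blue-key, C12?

Holding C35 and green-badge grants C12 (A1).
Holding C12 and green-badge grants K21 (A12).
Holding K21 and C12 grants C37 (A2).
Holding green-badge and C37 grants C10 (A5).
Holding C10 and K21 grants blue-code (A11).
K21: reached.
blue-code: reached.
C37: reached.
blue-key would need black-permit and C37 (A16), but black-permit is never granted.
C12: reached.
Reached: K21, blue-code, C37, and C12 — 4 of the 5.

4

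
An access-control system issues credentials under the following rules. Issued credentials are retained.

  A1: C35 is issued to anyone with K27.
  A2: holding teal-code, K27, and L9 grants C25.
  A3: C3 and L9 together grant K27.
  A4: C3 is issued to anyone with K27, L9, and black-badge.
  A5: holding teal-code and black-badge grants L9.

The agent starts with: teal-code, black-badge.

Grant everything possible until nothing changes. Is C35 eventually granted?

C35 would need K27 (A1), but K27 is never granted.

No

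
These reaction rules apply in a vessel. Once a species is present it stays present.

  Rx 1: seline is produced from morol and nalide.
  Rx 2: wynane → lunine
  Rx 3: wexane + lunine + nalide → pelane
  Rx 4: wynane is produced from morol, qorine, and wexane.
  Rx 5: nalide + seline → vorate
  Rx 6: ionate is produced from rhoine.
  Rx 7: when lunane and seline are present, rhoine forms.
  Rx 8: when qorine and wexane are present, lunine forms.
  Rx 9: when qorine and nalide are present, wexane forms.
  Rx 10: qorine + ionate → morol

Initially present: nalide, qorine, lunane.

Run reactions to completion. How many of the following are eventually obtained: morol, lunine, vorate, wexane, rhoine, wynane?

qorine and nalide present → wexane forms (Rx 9).
qorine and wexane present → lunine forms (Rx 8).
morol would need qorine and ionate (Rx 10), but ionate never forms.
lunine: reached.
vorate would need nalide and seline (Rx 5), but seline never forms.
wexane: reached.
rhoine would need lunane and seline (Rx 7), but seline never forms.
wynane would need morol, qorine, and wexane (Rx 4), but morol never forms.
Reached: lunine and wexane — 2 of the 6.

2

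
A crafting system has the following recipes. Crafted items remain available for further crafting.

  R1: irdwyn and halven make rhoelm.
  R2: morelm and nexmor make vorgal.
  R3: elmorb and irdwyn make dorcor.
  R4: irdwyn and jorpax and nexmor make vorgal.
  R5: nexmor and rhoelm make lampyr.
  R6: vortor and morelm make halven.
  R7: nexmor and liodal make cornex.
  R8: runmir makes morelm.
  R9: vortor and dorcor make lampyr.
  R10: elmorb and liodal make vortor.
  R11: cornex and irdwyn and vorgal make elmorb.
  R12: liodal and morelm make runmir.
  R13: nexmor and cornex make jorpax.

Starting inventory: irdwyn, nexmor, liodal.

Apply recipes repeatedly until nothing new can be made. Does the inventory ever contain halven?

No

halven would need vortor and morelm (R6), but morelm is never obtained.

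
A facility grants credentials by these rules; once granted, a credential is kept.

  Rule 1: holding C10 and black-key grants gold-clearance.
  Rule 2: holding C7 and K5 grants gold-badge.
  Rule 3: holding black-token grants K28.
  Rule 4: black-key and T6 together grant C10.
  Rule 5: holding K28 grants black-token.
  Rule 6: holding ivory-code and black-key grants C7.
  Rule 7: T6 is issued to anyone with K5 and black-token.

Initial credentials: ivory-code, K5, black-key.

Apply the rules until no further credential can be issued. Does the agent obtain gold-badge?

Yes

Holding ivory-code and black-key grants C7 (Rule 6).
Holding C7 and K5 grants gold-badge (Rule 2).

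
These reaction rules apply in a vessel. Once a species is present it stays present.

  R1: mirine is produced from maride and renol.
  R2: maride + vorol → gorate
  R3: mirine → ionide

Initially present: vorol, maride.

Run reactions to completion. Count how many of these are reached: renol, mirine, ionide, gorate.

1

maride and vorol present → gorate forms (R2).
No rule produces renol, and it is not given.
mirine would need maride and renol (R1), but renol never forms.
ionide would need mirine (R3), but mirine never forms.
gorate: reached.
Reached: gorate — 1 of the 4.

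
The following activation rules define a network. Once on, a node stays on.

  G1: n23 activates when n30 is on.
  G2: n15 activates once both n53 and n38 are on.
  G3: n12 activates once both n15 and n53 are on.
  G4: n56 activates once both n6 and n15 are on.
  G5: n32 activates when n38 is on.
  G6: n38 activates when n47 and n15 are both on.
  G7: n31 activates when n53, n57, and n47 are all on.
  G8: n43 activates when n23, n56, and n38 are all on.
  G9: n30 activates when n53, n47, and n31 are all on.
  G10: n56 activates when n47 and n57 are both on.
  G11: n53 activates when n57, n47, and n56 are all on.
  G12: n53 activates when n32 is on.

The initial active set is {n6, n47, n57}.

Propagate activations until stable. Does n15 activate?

n15 would need n53 and n38 (G2), but n38 never turns on.

No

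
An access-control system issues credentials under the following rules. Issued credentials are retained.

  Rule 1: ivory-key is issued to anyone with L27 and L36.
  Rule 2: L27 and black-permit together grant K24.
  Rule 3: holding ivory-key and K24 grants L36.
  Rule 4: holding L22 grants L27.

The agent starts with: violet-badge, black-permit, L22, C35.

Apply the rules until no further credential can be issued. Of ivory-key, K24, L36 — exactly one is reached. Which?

Holding L22 grants L27 (Rule 4).
Holding L27 and black-permit grants K24 (Rule 2).
L36 would need ivory-key and K24 (Rule 3), but ivory-key is never granted. ivory-key would need L27 and L36 (Rule 1), but L36 is never granted.

K24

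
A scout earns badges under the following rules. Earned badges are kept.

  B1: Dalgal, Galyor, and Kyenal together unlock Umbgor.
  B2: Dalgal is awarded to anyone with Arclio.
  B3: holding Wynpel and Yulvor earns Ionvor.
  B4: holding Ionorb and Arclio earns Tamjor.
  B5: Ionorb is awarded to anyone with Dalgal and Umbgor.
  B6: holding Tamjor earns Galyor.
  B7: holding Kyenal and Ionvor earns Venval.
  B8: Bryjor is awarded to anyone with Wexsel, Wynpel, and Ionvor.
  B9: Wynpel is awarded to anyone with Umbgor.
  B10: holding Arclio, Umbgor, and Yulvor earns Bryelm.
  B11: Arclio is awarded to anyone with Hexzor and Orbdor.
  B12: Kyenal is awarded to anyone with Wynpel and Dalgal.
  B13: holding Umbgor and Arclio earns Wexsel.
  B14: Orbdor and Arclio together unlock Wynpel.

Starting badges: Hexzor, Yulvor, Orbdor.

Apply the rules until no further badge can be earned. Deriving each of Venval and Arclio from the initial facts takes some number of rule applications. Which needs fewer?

Arclio: With Hexzor and Orbdor, Arclio is earned (B11). [1 rule application]
Venval: With Hexzor and Orbdor, Arclio is earned (B11). With Orbdor and Arclio, Wynpel is earned (B14). With Arclio, Dalgal is earned (B2). With Wynpel and Yulvor, Ionvor is earned (B3). With Wynpel and Dalgal, Kyenal is earned (B12). With Kyenal and Ionvor, Venval is earned (B7). [6 rule applications]
Arclio needs fewer.

Arclio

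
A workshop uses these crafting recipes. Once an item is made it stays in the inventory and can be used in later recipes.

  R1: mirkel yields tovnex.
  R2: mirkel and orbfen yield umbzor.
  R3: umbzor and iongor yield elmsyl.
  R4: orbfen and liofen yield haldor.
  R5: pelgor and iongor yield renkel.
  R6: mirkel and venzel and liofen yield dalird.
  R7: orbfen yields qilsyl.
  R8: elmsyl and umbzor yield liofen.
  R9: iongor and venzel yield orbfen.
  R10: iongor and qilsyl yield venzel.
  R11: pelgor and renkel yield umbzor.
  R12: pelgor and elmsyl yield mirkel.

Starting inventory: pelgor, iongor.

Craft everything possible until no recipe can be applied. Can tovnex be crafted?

Using R5, pelgor and iongor make renkel.
Using R11, pelgor and renkel make umbzor.
umbzor and iongor → elmsyl (R3).
pelgor and elmsyl → mirkel (R12).
Using R1, mirkel makes tovnex.

Yes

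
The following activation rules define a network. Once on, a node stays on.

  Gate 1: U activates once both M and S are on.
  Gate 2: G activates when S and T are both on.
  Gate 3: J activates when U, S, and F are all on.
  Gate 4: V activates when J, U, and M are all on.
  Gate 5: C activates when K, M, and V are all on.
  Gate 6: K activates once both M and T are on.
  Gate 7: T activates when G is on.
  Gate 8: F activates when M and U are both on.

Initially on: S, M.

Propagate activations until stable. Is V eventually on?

Gate 1: M and S on → U on.
Gate 8: M and U on → F on.
U, S, and F are on, so J activates (Gate 3).
J, U, and M are on, so V activates (Gate 4).

Yes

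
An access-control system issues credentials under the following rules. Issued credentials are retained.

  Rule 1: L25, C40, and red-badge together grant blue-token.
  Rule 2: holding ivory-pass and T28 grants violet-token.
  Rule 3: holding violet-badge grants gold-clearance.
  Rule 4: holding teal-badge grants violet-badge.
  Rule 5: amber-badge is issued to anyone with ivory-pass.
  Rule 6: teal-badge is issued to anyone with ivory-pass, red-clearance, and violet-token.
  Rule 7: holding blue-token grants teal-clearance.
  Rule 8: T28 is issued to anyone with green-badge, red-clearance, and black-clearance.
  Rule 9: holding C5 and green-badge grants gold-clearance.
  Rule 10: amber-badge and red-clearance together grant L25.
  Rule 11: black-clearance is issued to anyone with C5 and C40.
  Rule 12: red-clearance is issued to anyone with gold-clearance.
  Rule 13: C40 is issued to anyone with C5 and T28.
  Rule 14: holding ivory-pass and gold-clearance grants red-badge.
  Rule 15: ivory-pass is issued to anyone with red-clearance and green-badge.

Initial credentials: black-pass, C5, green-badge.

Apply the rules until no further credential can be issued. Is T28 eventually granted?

T28 would need green-badge, red-clearance, and black-clearance (Rule 8), but black-clearance is never granted.

No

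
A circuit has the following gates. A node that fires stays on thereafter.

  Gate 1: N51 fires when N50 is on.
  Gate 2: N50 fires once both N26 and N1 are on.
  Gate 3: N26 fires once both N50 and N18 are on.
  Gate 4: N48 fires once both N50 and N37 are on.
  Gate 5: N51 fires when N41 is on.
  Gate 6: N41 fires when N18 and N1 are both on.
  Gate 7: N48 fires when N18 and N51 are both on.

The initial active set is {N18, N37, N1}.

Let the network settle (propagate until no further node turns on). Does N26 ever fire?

N26 would need N50 and N18 (Gate 3), but N50 never turns on.

No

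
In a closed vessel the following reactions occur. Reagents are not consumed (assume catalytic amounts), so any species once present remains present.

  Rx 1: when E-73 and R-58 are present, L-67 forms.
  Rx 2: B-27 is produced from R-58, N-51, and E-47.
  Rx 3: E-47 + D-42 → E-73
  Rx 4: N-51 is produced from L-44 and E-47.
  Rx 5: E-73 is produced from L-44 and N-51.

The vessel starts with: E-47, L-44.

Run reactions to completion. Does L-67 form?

L-67 would need E-73 and R-58 (Rx 1), but R-58 never forms.

No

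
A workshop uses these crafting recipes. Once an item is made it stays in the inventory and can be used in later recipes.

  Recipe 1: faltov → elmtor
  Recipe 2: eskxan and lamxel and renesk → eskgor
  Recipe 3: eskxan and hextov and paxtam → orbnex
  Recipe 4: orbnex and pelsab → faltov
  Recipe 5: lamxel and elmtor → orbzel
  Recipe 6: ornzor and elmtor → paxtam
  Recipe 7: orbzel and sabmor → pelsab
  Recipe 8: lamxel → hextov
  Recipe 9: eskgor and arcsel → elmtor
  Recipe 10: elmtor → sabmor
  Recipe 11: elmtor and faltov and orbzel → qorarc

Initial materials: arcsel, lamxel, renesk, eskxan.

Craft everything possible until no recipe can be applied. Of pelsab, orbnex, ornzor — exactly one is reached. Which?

pelsab

eskxan and lamxel and renesk → eskgor (Recipe 2).
Using Recipe 9, eskgor and arcsel make elmtor.
lamxel and elmtor → orbzel (Recipe 5).
elmtor → sabmor (Recipe 10).
Using Recipe 7, orbzel and sabmor make pelsab.
No rule produces ornzor, and it is not given. orbnex would need eskxan, hextov, and paxtam (Recipe 3), but paxtam is never obtained.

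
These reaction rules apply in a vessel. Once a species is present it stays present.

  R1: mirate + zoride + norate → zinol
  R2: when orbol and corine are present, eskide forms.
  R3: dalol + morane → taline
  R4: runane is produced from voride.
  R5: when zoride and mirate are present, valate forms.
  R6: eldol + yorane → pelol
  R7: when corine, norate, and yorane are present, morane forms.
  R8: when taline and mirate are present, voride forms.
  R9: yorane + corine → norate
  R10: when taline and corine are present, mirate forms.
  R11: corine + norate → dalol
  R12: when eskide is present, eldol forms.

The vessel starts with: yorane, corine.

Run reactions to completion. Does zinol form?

No

zinol would need mirate, zoride, and norate (R1), but zoride never forms.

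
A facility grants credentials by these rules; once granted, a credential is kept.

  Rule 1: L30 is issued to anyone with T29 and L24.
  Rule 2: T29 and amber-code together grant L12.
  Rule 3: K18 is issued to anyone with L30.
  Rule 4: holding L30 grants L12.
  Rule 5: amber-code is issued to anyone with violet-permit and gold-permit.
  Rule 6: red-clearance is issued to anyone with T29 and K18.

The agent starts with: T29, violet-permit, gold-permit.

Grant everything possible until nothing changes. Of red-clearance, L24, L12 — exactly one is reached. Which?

Holding violet-permit and gold-permit grants amber-code (Rule 5).
Holding T29 and amber-code grants L12 (Rule 2).
No rule produces L24, and it is not given. red-clearance would need T29 and K18 (Rule 6), but K18 is never granted.

L12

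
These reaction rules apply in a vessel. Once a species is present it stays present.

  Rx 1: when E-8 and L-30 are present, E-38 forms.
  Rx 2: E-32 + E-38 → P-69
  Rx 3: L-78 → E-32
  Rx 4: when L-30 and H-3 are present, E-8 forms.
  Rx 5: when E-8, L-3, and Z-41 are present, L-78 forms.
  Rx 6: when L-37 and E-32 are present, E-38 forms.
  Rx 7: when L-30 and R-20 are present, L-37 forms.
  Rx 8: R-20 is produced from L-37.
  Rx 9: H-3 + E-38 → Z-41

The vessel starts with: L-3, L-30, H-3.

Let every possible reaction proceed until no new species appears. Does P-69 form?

Yes

L-30 and H-3 present → E-8 forms (Rx 4).
E-8 and L-30 present → E-38 forms (Rx 1).
H-3 and E-38 present → Z-41 forms (Rx 9).
E-8, L-3, and Z-41 present → L-78 forms (Rx 5).
L-78 present → E-32 forms (Rx 3).
E-32 and E-38 present → P-69 forms (Rx 2).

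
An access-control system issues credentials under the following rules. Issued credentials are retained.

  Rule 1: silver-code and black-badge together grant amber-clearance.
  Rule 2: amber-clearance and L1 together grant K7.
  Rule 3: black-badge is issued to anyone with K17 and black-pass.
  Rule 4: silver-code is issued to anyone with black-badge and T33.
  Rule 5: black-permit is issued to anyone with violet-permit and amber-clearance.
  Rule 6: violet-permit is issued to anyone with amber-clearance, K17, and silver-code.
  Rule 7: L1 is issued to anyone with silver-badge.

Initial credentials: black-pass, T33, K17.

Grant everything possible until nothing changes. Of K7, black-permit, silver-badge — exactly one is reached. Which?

Holding K17 and black-pass grants black-badge (Rule 3).
Holding black-badge and T33 grants silver-code (Rule 4).
Holding silver-code and black-badge grants amber-clearance (Rule 1).
Holding amber-clearance, K17, and silver-code grants violet-permit (Rule 6).
Holding violet-permit and amber-clearance grants black-permit (Rule 5).
K7 would need amber-clearance and L1 (Rule 2), but L1 is never granted. No rule produces silver-badge, and it is not given.

black-permit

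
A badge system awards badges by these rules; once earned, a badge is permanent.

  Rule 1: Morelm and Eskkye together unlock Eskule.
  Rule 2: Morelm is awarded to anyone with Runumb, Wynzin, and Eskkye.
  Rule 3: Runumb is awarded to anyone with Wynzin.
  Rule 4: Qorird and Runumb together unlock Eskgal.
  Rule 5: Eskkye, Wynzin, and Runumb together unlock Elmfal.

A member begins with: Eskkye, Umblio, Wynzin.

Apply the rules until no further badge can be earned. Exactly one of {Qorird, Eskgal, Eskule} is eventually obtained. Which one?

Eskule

With Wynzin, Runumb is earned (Rule 3).
With Runumb, Wynzin, and Eskkye, Morelm is earned (Rule 2).
With Morelm and Eskkye, Eskule is earned (Rule 1).
No rule produces Qorird, and it is not given. Eskgal would need Qorird and Runumb (Rule 4), but Qorird is never earned.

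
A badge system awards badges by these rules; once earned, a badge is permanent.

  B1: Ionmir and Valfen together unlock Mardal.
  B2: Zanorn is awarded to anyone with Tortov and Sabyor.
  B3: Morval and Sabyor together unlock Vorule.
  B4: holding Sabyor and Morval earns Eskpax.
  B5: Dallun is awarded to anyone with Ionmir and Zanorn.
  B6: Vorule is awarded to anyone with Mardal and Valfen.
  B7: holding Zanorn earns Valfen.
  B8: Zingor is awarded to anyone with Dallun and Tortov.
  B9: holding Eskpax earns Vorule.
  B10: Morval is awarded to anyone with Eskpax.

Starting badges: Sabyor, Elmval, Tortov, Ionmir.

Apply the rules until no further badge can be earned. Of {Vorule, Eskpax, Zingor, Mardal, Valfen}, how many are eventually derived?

With Tortov and Sabyor, Zanorn is earned (B2).
With Ionmir and Zanorn, Dallun is earned (B5).
With Zanorn, Valfen is earned (B7).
With Ionmir and Valfen, Mardal is earned (B1).
With Dallun and Tortov, Zingor is earned (B8).
With Mardal and Valfen, Vorule is earned (B6).
Vorule: reached.
Eskpax would need Sabyor and Morval (B4), but Morval is never earned.
Zingor: reached.
Mardal: reached.
Valfen: reached.
Reached: Vorule, Zingor, Mardal, and Valfen — 4 of the 5.

4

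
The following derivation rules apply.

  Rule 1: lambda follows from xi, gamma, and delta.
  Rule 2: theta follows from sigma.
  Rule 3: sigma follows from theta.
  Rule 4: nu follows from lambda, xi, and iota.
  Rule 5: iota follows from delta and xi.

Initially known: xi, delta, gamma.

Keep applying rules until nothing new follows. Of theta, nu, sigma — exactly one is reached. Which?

nu

From xi, gamma, and delta, Rule 1 gives lambda.
From delta and xi, Rule 5 gives iota.
From lambda, xi, and iota, Rule 4 gives nu.
theta would need sigma (Rule 2), but sigma is never established. sigma would need theta (Rule 3), but theta is never established.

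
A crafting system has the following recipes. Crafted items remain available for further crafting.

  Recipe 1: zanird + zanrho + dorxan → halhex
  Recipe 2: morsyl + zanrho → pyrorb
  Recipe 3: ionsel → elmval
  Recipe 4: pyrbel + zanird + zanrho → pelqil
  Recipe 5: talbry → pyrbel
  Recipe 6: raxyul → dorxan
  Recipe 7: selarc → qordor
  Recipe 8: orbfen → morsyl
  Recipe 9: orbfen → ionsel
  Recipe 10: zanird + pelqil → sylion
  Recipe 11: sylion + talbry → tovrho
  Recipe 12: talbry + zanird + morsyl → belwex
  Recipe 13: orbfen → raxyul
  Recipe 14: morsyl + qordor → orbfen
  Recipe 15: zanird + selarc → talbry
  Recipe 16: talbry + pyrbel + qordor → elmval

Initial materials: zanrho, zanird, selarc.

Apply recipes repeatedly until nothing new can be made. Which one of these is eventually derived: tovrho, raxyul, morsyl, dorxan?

zanird + selarc → talbry (Recipe 15).
talbry → pyrbel (Recipe 5).
Using Recipe 4, pyrbel, zanird, and zanrho make pelqil.
Using Recipe 10, zanird and pelqil make sylion.
Using Recipe 11, sylion and talbry make tovrho.
morsyl would need orbfen (Recipe 8), but orbfen is never obtained. raxyul would need orbfen (Recipe 13), but orbfen is never obtained. dorxan would need raxyul (Recipe 6), but raxyul is never obtained.

tovrho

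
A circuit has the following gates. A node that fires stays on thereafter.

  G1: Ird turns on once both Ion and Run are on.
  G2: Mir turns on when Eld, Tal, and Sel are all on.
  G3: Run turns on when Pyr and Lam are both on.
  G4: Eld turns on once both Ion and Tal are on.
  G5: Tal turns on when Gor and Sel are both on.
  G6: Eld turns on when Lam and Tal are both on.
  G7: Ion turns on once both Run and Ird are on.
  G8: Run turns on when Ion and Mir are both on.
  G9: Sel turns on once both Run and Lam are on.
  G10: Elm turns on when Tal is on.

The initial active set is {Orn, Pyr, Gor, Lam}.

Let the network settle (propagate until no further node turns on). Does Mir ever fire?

G3: Pyr and Lam on → Run on.
Run and Lam are on, so Sel turns on (G9).
Gor and Sel are on, so Tal turns on (G5).
G6: Lam and Tal on → Eld on.
Eld, Tal, and Sel are on, so Mir turns on (G2).

Yes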